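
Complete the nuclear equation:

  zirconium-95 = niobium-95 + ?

Conserve mass number: 95 = 95 + A, so A = 0.
Conserve atomic number: 40 = 41 + Z, so Z = -1.
A = 0 and Z = -1 is e⁻ — a beta-minus particle.

beta-minus particle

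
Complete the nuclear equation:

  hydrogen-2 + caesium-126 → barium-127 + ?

Conserve mass number: 2 + 126 = 127 + A, so A = 1.
Conserve atomic number: 1 + 55 = 56 + Z, so Z = 0.
A = 1 and Z = 0 is neutron — a neutron.

neutron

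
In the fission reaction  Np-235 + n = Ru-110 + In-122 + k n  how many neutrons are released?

Conserve mass number: 236 = 110 + 122 + k, so k = 236 − 232 = 4.
Check atomic number: 93 = 44 + 49 + 0 = 93. ✓

4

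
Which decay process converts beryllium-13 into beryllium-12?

ΔA = 12 − 13 = -1; ΔZ = 4 − 4 = +0.
A drops by 1 with Z unchanged — a neutron was emitted.

neutron emission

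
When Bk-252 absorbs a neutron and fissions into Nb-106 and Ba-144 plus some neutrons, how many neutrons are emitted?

3

Conserve mass number: 253 = 106 + 144 + k, so k = 253 − 250 = 3.
Check atomic number: 97 = 41 + 56 + 0 = 97. ✓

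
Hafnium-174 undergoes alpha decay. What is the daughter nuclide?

Yb-170

Alpha decay: mass number changes by -4, atomic number by -2.
A: 174 − 4 = 170; Z: 72 − 2 = 70.
Z = 70 is ytterbium, so the daughter is ytterbium-170.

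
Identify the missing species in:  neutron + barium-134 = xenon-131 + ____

alpha particle

Conserve mass number: 1 + 134 = 131 + A, so A = 4.
Conserve atomic number: 0 + 56 = 54 + Z, so Z = 2.
A = 4 and Z = 2 is helium-4 — an alpha particle.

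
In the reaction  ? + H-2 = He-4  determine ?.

Conserve mass number: A + 2 = 4, so A = 2.
Conserve atomic number: Z + 1 = 2, so Z = 1.
A = 2 and Z = 1 is H-2 — a deuteron.

deuteron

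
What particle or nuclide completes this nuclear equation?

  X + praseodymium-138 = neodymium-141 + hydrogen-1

Conserve mass number: A + 138 = 141 + 1, so A = 4.
Conserve atomic number: Z + 59 = 60 + 1, so Z = 2.
A = 4 and Z = 2 is helium-4 — an alpha particle.

alpha particle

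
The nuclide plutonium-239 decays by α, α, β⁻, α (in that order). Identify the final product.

Ac-227

Start: (A, Z) = (239, 94).
After α: (235, 92).
After α: (231, 90).
After β⁻: (231, 91).
After α: (227, 89).
Z = 89 is actinium.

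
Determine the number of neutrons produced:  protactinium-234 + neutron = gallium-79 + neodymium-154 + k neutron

Conserve mass number: 235 = 79 + 154 + k, so k = 235 − 233 = 2.
Check atomic number: 91 = 31 + 60 + 0 = 91. ✓

2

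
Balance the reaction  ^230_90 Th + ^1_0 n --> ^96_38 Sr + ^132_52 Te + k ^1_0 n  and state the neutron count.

Conserve mass number: 231 = 96 + 132 + k, so k = 231 − 228 = 3.
Check atomic number: 90 = 38 + 52 + 0 = 90. ✓

3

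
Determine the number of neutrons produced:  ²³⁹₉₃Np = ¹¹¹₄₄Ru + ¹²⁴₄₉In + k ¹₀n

Conserve mass number: 239 = 111 + 124 + k, so k = 239 − 235 = 4.
Check atomic number: 93 = 44 + 49 + 0 = 93. ✓

4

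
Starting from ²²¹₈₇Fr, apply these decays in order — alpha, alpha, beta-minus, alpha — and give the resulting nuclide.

Pb-209

Start: (A, Z) = (221, 87).
After α: (217, 85).
After α: (213, 83).
After β⁻: (213, 84).
After α: (209, 82).
Z = 82 is lead.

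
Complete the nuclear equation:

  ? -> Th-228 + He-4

U-232

Conserve mass number: A = 228 + 4, so A = 232.
Conserve atomic number: Z = 90 + 2, so Z = 92.
Z = 92 is uranium, so the species is U-232.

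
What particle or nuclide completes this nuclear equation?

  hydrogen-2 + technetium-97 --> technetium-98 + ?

proton

Conserve mass number: 2 + 97 = 98 + A, so A = 1.
Conserve atomic number: 1 + 43 = 43 + Z, so Z = 1.
A = 1 and Z = 1 is hydrogen-1 — a proton.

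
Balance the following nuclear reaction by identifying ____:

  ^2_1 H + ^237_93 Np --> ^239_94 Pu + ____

Conserve mass number: 2 + 237 = 239 + A, so A = 0.
Conserve atomic number: 1 + 93 = 94 + Z, so Z = 0.
A = 0 and Z = 0 is ^0_0 γ — a gamma ray.

gamma ray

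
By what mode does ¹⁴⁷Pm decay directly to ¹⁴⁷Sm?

ΔA = 147 − 147 = 0; ΔZ = 62 − 61 = +1.
A is unchanged and Z rises by 1 — a neutron has become a proton (β⁻ decay).

beta-minus decay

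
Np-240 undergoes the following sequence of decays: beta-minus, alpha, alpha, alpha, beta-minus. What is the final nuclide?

Ac-228

Start: (A, Z) = (240, 93).
After β⁻: (240, 94).
After α: (236, 92).
After α: (232, 90).
After α: (228, 88).
After β⁻: (228, 89).
Z = 89 is actinium.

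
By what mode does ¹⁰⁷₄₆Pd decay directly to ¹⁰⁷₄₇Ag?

ΔA = 107 − 107 = 0; ΔZ = 47 − 46 = +1.
A is unchanged and Z rises by 1 — a neutron has become a proton (β⁻ decay).

beta-minus decay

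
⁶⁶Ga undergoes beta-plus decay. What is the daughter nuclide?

Beta-plus decay: mass number changes by +0, atomic number by -1.
A: 66 = 66; Z: 31 − 1 = 30.
Z = 30 is zinc, so the daughter is ⁶⁶Zn.

Zn-66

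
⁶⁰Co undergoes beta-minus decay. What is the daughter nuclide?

Beta-minus decay: mass number changes by +0, atomic number by +1.
A: 60 = 60; Z: 27 + 1 = 28.
Z = 28 is nickel, so the daughter is ⁶⁰Ni.

Ni-60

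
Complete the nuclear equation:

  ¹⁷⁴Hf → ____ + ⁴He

Conserve mass number: 174 = A + 4, so A = 170.
Conserve atomic number: 72 = Z + 2, so Z = 70.
Z = 70 is ytterbium, so the species is ¹⁷⁰Yb.

Yb-170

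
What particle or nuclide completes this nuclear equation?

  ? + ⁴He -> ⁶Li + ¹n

triton

Conserve mass number: A + 4 = 6 + 1, so A = 3.
Conserve atomic number: Z + 2 = 3 + 0, so Z = 1.
A = 3 and Z = 1 is ³H — a triton.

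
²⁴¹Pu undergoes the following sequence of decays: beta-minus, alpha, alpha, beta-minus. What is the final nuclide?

Start: (A, Z) = (241, 94).
After β⁻: (241, 95).
After α: (237, 93).
After α: (233, 91).
After β⁻: (233, 92).
Z = 92 is uranium.

U-233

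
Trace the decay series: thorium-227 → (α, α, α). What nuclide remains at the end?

Start: (A, Z) = (227, 90).
After α: (223, 88).
After α: (219, 86).
After α: (215, 84).
Z = 84 is polonium.

Po-215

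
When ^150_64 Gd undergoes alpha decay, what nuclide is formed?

Alpha decay: mass number changes by -4, atomic number by -2.
A: 150 − 4 = 146; Z: 64 − 2 = 62.
Z = 62 is samarium, so the daughter is ^146_62 Sm.

Sm-146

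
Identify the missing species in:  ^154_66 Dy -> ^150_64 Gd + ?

alpha particle

Conserve mass number: 154 = 150 + A, so A = 4.
Conserve atomic number: 66 = 64 + Z, so Z = 2.
A = 4 and Z = 2 is ^4_2 He — an alpha particle.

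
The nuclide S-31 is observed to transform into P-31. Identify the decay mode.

beta-plus decay or electron capture

ΔA = 31 − 31 = 0; ΔZ = 15 − 16 = -1.
A is unchanged and Z drops by 1 — a proton has become a neutron (β⁺ emission or electron capture).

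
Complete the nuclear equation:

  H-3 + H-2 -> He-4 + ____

Conserve mass number: 3 + 2 = 4 + A, so A = 1.
Conserve atomic number: 1 + 1 = 2 + Z, so Z = 0.
A = 1 and Z = 0 is n — a neutron.

neutron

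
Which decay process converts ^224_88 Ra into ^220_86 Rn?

ΔA = 220 − 224 = -4; ΔZ = 86 − 88 = -2.
A drops by 4 and Z drops by 2 — the signature of alpha emission.

alpha decay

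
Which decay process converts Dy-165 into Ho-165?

ΔA = 165 − 165 = 0; ΔZ = 67 − 66 = +1.
A is unchanged and Z rises by 1 — a neutron has become a proton (β⁻ decay).

beta-minus decay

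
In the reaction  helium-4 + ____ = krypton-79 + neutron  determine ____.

Conserve mass number: 4 + A = 79 + 1, so A = 76.
Conserve atomic number: 2 + Z = 36 + 0, so Z = 34.
Z = 34 is selenium, so the species is selenium-76.

Se-76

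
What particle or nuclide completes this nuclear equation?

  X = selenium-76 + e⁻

As-76

Conserve mass number: A = 76 + 0, so A = 76.
Conserve atomic number: Z = 34 − 1, so Z = 33.
Z = 33 is arsenic, so the species is arsenic-76.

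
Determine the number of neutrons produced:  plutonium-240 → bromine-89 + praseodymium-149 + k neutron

2

Conserve mass number: 240 = 89 + 149 + k, so k = 240 − 238 = 2.
Check atomic number: 94 = 35 + 59 + 0 = 94. ✓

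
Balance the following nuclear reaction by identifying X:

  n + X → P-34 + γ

Conserve mass number: 1 + A = 34 + 0, so A = 33.
Conserve atomic number: 0 + Z = 15 + 0, so Z = 15.
Z = 15 is phosphorus, so the species is P-33.

P-33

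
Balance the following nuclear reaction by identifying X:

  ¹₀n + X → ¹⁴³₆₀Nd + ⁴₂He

Sm-146

Conserve mass number: 1 + A = 143 + 4, so A = 146.
Conserve atomic number: 0 + Z = 60 + 2, so Z = 62.
Z = 62 is samarium, so the species is ¹⁴⁶₆₂Sm.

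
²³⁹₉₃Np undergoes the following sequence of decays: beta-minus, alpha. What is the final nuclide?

U-235

Start: (A, Z) = (239, 93).
After β⁻: (239, 94).
After α: (235, 92).
Z = 92 is uranium.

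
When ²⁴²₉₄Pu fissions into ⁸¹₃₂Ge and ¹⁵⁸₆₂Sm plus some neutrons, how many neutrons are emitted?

3

Conserve mass number: 242 = 81 + 158 + k, so k = 242 − 239 = 3.
Check atomic number: 94 = 32 + 62 + 0 = 94. ✓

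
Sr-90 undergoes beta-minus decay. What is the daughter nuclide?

Y-90

Beta-minus decay: mass number changes by +0, atomic number by +1.
A: 90 = 90; Z: 38 + 1 = 39.
Z = 39 is yttrium, so the daughter is Y-90.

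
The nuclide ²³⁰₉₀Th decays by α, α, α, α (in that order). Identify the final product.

Start: (A, Z) = (230, 90).
After α: (226, 88).
After α: (222, 86).
After α: (218, 84).
After α: (214, 82).
Z = 82 is lead.

Pb-214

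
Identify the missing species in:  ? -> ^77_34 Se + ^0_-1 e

Conserve mass number: A = 77 + 0, so A = 77.
Conserve atomic number: Z = 34 − 1, so Z = 33.
Z = 33 is arsenic, so the species is ^77_33 As.

As-77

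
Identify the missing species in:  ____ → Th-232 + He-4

Conserve mass number: A = 232 + 4, so A = 236.
Conserve atomic number: Z = 90 + 2, so Z = 92.
Z = 92 is uranium, so the species is U-236.

U-236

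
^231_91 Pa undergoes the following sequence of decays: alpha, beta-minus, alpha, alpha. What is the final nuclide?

Rn-219

Start: (A, Z) = (231, 91).
After α: (227, 89).
After β⁻: (227, 90).
After α: (223, 88).
After α: (219, 86).
Z = 86 is radon.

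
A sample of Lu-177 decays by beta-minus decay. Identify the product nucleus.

Beta-minus decay: mass number changes by +0, atomic number by +1.
A: 177 = 177; Z: 71 + 1 = 72.
Z = 72 is hafnium, so the daughter is Hf-177.

Hf-177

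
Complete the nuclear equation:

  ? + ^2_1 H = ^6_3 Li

Conserve mass number: A + 2 = 6, so A = 4.
Conserve atomic number: Z + 1 = 3, so Z = 2.
A = 4 and Z = 2 is ^4_2 He — an alpha particle.

alpha particle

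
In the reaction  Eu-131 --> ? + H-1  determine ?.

Sm-130

Conserve mass number: 131 = A + 1, so A = 130.
Conserve atomic number: 63 = Z + 1, so Z = 62.
Z = 62 is samarium, so the species is Sm-130.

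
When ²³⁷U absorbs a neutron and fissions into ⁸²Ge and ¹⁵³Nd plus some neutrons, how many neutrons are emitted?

3

Conserve mass number: 238 = 82 + 153 + k, so k = 238 − 235 = 3.
Check atomic number: 92 = 32 + 60 + 0 = 92. ✓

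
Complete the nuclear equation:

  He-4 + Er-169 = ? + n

Conserve mass number: 4 + 169 = A + 1, so A = 172.
Conserve atomic number: 2 + 68 = Z + 0, so Z = 70.
Z = 70 is ytterbium, so the species is Yb-172.

Yb-172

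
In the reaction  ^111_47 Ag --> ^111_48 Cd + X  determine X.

Conserve mass number: 111 = 111 + A, so A = 0.
Conserve atomic number: 47 = 48 + Z, so Z = -1.
A = 0 and Z = -1 is ^0_-1 e — a beta-minus particle.

beta-minus particle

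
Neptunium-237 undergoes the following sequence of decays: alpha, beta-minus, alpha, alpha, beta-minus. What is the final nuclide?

Start: (A, Z) = (237, 93).
After α: (233, 91).
After β⁻: (233, 92).
After α: (229, 90).
After α: (225, 88).
After β⁻: (225, 89).
Z = 89 is actinium.

Ac-225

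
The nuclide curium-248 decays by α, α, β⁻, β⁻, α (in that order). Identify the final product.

Start: (A, Z) = (248, 96).
After α: (244, 94).
After α: (240, 92).
After β⁻: (240, 93).
After β⁻: (240, 94).
After α: (236, 92).
Z = 92 is uranium.

U-236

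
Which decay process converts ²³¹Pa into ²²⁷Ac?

alpha decay

ΔA = 227 − 231 = -4; ΔZ = 89 − 91 = -2.
A drops by 4 and Z drops by 2 — the signature of alpha emission.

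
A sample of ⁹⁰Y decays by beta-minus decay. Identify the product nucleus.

Beta-minus decay: mass number changes by +0, atomic number by +1.
A: 90 = 90; Z: 39 + 1 = 40.
Z = 40 is zirconium, so the daughter is ⁹⁰Zr.

Zr-90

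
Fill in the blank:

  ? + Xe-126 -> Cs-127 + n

Conserve mass number: A + 126 = 127 + 1, so A = 2.
Conserve atomic number: Z + 54 = 55 + 0, so Z = 1.
A = 2 and Z = 1 is H-2 — a deuteron.

deuteron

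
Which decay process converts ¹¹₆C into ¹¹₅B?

ΔA = 11 − 11 = 0; ΔZ = 5 − 6 = -1.
A is unchanged and Z drops by 1 — a proton has become a neutron (β⁺ emission or electron capture).

beta-plus decay or electron capture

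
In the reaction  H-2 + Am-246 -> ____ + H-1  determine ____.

Conserve mass number: 2 + 246 = A + 1, so A = 247.
Conserve atomic number: 1 + 95 = Z + 1, so Z = 95.
Z = 95 is americium, so the species is Am-247.

Am-247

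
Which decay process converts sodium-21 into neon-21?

ΔA = 21 − 21 = 0; ΔZ = 10 − 11 = -1.
A is unchanged and Z drops by 1 — a proton has become a neutron (β⁺ emission or electron capture).

beta-plus decay or electron capture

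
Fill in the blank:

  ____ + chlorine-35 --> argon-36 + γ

proton

Conserve mass number: A + 35 = 36 + 0, so A = 1.
Conserve atomic number: Z + 17 = 18 + 0, so Z = 1.
A = 1 and Z = 1 is hydrogen-1 — a proton.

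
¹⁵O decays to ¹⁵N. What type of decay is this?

ΔA = 15 − 15 = 0; ΔZ = 7 − 8 = -1.
A is unchanged and Z drops by 1 — a proton has become a neutron (β⁺ emission or electron capture).

beta-plus decay or electron capture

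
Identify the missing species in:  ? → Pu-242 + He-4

Cm-246

Conserve mass number: A = 242 + 4, so A = 246.
Conserve atomic number: Z = 94 + 2, so Z = 96.
Z = 96 is curium, so the species is Cm-246.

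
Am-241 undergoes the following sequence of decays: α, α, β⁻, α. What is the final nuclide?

Th-229

Start: (A, Z) = (241, 95).
After α: (237, 93).
After α: (233, 91).
After β⁻: (233, 92).
After α: (229, 90).
Z = 90 is thorium.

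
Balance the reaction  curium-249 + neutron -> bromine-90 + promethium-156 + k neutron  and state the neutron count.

Conserve mass number: 250 = 90 + 156 + k, so k = 250 − 246 = 4.
Check atomic number: 96 = 35 + 61 + 0 = 96. ✓

4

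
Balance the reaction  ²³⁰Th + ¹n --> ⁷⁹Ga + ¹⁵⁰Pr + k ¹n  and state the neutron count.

Conserve mass number: 231 = 79 + 150 + k, so k = 231 − 229 = 2.
Check atomic number: 90 = 31 + 59 + 0 = 90. ✓

2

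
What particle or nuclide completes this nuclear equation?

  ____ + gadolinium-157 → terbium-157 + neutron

proton

Conserve mass number: A + 157 = 157 + 1, so A = 1.
Conserve atomic number: Z + 64 = 65 + 0, so Z = 1.
A = 1 and Z = 1 is hydrogen-1 — a proton.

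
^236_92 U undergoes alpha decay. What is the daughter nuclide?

Th-232

Alpha decay: mass number changes by -4, atomic number by -2.
A: 236 − 4 = 232; Z: 92 − 2 = 90.
Z = 90 is thorium, so the daughter is ^232_90 Th.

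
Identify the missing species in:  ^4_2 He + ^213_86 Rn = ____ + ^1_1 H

Fr-216

Conserve mass number: 4 + 213 = A + 1, so A = 216.
Conserve atomic number: 2 + 86 = Z + 1, so Z = 87.
Z = 87 is francium, so the species is ^216_87 Fr.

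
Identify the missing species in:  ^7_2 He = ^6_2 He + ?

Conserve mass number: 7 = 6 + A, so A = 1.
Conserve atomic number: 2 = 2 + Z, so Z = 0.
A = 1 and Z = 0 is ^1_0 n — a neutron.

neutron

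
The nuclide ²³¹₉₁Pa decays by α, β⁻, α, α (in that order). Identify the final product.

Rn-219

Start: (A, Z) = (231, 91).
After α: (227, 89).
After β⁻: (227, 90).
After α: (223, 88).
After α: (219, 86).
Z = 86 is radon.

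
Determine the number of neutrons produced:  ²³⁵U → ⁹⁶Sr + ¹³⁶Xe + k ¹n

Conserve mass number: 235 = 96 + 136 + k, so k = 235 − 232 = 3.
Check atomic number: 92 = 38 + 54 + 0 = 92. ✓

3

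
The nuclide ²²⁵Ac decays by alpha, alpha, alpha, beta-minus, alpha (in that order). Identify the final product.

Start: (A, Z) = (225, 89).
After α: (221, 87).
After α: (217, 85).
After α: (213, 83).
After β⁻: (213, 84).
After α: (209, 82).
Z = 82 is lead.

Pb-209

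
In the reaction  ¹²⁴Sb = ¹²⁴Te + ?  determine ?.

beta-minus particle

Conserve mass number: 124 = 124 + A, so A = 0.
Conserve atomic number: 51 = 52 + Z, so Z = -1.
A = 0 and Z = -1 is e⁻ — a beta-minus particle.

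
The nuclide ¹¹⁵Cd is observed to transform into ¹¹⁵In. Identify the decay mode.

ΔA = 115 − 115 = 0; ΔZ = 49 − 48 = +1.
A is unchanged and Z rises by 1 — a neutron has become a proton (β⁻ decay).

beta-minus decay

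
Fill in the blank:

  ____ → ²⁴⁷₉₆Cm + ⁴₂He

Cf-251

Conserve mass number: A = 247 + 4, so A = 251.
Conserve atomic number: Z = 96 + 2, so Z = 98.
Z = 98 is californium, so the species is ²⁵¹₉₈Cf.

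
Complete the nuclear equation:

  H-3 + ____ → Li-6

He-3

Conserve mass number: 3 + A = 6, so A = 3.
Conserve atomic number: 1 + Z = 3, so Z = 2.
Z = 2 is helium, so the species is He-3.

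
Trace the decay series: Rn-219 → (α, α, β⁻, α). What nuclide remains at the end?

Tl-207

Start: (A, Z) = (219, 86).
After α: (215, 84).
After α: (211, 82).
After β⁻: (211, 83).
After α: (207, 81).
Z = 81 is thallium.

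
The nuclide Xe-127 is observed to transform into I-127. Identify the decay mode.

beta-plus decay or electron capture

ΔA = 127 − 127 = 0; ΔZ = 53 − 54 = -1.
A is unchanged and Z drops by 1 — a proton has become a neutron (β⁺ emission or electron capture).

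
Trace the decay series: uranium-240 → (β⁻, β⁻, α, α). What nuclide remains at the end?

Start: (A, Z) = (240, 92).
After β⁻: (240, 93).
After β⁻: (240, 94).
After α: (236, 92).
After α: (232, 90).
Z = 90 is thorium.

Th-232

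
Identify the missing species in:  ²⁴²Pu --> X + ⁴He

U-238

Conserve mass number: 242 = A + 4, so A = 238.
Conserve atomic number: 94 = Z + 2, so Z = 92.
Z = 92 is uranium, so the species is ²³⁸U.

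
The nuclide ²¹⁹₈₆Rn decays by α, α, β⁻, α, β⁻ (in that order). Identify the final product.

Start: (A, Z) = (219, 86).
After α: (215, 84).
After α: (211, 82).
After β⁻: (211, 83).
After α: (207, 81).
After β⁻: (207, 82).
Z = 82 is lead.

Pb-207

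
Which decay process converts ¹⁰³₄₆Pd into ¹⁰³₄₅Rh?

ΔA = 103 − 103 = 0; ΔZ = 45 − 46 = -1.
A is unchanged and Z drops by 1 — a proton has become a neutron (β⁺ emission or electron capture).

beta-plus decay or electron capture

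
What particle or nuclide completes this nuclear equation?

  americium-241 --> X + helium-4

Conserve mass number: 241 = A + 4, so A = 237.
Conserve atomic number: 95 = Z + 2, so Z = 93.
Z = 93 is neptunium, so the species is neptunium-237.

Np-237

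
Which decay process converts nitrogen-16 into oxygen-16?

ΔA = 16 − 16 = 0; ΔZ = 8 − 7 = +1.
A is unchanged and Z rises by 1 — a neutron has become a proton (β⁻ decay).

beta-minus decay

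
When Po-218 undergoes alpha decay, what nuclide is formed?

Alpha decay: mass number changes by -4, atomic number by -2.
A: 218 − 4 = 214; Z: 84 − 2 = 82.
Z = 82 is lead, so the daughter is Pb-214.

Pb-214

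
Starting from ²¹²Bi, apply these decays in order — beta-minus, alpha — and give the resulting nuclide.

Start: (A, Z) = (212, 83).
After β⁻: (212, 84).
After α: (208, 82).
Z = 82 is lead.

Pb-208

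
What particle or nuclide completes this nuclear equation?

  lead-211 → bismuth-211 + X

Conserve mass number: 211 = 211 + A, so A = 0.
Conserve atomic number: 82 = 83 + Z, so Z = -1.
A = 0 and Z = -1 is e⁻ — a beta-minus particle.

beta-minus particle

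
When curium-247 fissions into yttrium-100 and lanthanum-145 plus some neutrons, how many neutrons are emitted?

2

Conserve mass number: 247 = 100 + 145 + k, so k = 247 − 245 = 2.
Check atomic number: 96 = 39 + 57 + 0 = 96. ✓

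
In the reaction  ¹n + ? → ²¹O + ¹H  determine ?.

F-21

Conserve mass number: 1 + A = 21 + 1, so A = 21.
Conserve atomic number: 0 + Z = 8 + 1, so Z = 9.
Z = 9 is fluorine, so the species is ²¹F.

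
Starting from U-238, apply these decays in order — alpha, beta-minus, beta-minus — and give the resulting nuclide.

Start: (A, Z) = (238, 92).
After α: (234, 90).
After β⁻: (234, 91).
After β⁻: (234, 92).
Z = 92 is uranium.

U-234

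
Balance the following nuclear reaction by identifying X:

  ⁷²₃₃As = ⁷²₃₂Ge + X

Conserve mass number: 72 = 72 + A, so A = 0.
Conserve atomic number: 33 = 32 + Z, so Z = 1.
A = 0 and Z = 1 is ⁰₁e — a positron.

positron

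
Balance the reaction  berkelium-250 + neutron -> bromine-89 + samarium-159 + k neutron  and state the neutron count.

Conserve mass number: 251 = 89 + 159 + k, so k = 251 − 248 = 3.
Check atomic number: 97 = 35 + 62 + 0 = 97. ✓

3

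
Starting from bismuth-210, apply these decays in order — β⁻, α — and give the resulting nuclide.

Pb-206

Start: (A, Z) = (210, 83).
After β⁻: (210, 84).
After α: (206, 82).
Z = 82 is lead.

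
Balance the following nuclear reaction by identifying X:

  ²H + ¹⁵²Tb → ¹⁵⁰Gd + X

Conserve mass number: 2 + 152 = 150 + A, so A = 4.
Conserve atomic number: 1 + 65 = 64 + Z, so Z = 2.
A = 4 and Z = 2 is ⁴He — an alpha particle.

alpha particle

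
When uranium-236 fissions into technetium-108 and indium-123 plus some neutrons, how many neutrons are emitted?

Conserve mass number: 236 = 108 + 123 + k, so k = 236 − 231 = 5.
Check atomic number: 92 = 43 + 49 + 0 = 92. ✓

5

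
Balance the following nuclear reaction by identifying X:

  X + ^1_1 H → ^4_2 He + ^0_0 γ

Conserve mass number: A + 1 = 4 + 0, so A = 3.
Conserve atomic number: Z + 1 = 2 + 0, so Z = 1.
A = 3 and Z = 1 is ^3_1 H — a triton.

triton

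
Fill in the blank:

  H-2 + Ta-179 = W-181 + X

gamma ray

Conserve mass number: 2 + 179 = 181 + A, so A = 0.
Conserve atomic number: 1 + 73 = 74 + Z, so Z = 0.
A = 0 and Z = 0 is γ — a gamma ray.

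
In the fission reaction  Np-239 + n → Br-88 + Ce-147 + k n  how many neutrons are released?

5

Conserve mass number: 240 = 88 + 147 + k, so k = 240 − 235 = 5.
Check atomic number: 93 = 35 + 58 + 0 = 93. ✓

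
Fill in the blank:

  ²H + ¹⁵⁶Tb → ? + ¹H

Tb-157

Conserve mass number: 2 + 156 = A + 1, so A = 157.
Conserve atomic number: 1 + 65 = Z + 1, so Z = 65.
Z = 65 is terbium, so the species is ¹⁵⁷Tb.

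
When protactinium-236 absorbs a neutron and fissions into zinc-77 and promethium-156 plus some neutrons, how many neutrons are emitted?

4

Conserve mass number: 237 = 77 + 156 + k, so k = 237 − 233 = 4.
Check atomic number: 91 = 30 + 61 + 0 = 91. ✓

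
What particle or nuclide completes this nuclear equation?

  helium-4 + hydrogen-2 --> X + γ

Conserve mass number: 4 + 2 = A + 0, so A = 6.
Conserve atomic number: 2 + 1 = Z + 0, so Z = 3.
Z = 3 is lithium, so the species is lithium-6.

Li-6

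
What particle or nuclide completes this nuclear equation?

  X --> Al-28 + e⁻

Mg-28

Conserve mass number: A = 28 + 0, so A = 28.
Conserve atomic number: Z = 13 − 1, so Z = 12.
Z = 12 is magnesium, so the species is Mg-28.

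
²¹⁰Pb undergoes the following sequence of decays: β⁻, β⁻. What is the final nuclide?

Start: (A, Z) = (210, 82).
After β⁻: (210, 83).
After β⁻: (210, 84).
Z = 84 is polonium.

Po-210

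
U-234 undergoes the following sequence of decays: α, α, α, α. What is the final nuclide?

Po-218

Start: (A, Z) = (234, 92).
After α: (230, 90).
After α: (226, 88).
After α: (222, 86).
After α: (218, 84).
Z = 84 is polonium.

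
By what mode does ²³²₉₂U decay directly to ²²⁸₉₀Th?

alpha decay

ΔA = 228 − 232 = -4; ΔZ = 90 − 92 = -2.
A drops by 4 and Z drops by 2 — the signature of alpha emission.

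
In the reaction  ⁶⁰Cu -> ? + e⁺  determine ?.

Ni-60

Conserve mass number: 60 = A + 0, so A = 60.
Conserve atomic number: 29 = Z + 1, so Z = 28.
Z = 28 is nickel, so the species is ⁶⁰Ni.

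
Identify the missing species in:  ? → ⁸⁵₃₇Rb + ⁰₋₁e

Kr-85

Conserve mass number: A = 85 + 0, so A = 85.
Conserve atomic number: Z = 37 − 1, so Z = 36.
Z = 36 is krypton, so the species is ⁸⁵₃₆Kr.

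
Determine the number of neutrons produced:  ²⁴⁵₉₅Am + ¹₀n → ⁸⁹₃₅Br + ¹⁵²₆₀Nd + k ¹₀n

Conserve mass number: 246 = 89 + 152 + k, so k = 246 − 241 = 5.
Check atomic number: 95 = 35 + 60 + 0 = 95. ✓

5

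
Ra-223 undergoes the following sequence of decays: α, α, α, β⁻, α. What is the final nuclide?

Tl-207

Start: (A, Z) = (223, 88).
After α: (219, 86).
After α: (215, 84).
After α: (211, 82).
After β⁻: (211, 83).
After α: (207, 81).
Z = 81 is thallium.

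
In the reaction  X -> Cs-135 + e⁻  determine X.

Xe-135

Conserve mass number: A = 135 + 0, so A = 135.
Conserve atomic number: Z = 55 − 1, so Z = 54.
Z = 54 is xenon, so the species is Xe-135.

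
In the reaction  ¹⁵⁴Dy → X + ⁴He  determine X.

Gd-150

Conserve mass number: 154 = A + 4, so A = 150.
Conserve atomic number: 66 = Z + 2, so Z = 64.
Z = 64 is gadolinium, so the species is ¹⁵⁰Gd.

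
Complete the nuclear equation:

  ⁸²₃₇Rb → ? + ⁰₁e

Kr-82

Conserve mass number: 82 = A + 0, so A = 82.
Conserve atomic number: 37 = Z + 1, so Z = 36.
Z = 36 is krypton, so the species is ⁸²₃₆Kr.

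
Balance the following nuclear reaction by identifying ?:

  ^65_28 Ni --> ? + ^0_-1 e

Cu-65

Conserve mass number: 65 = A + 0, so A = 65.
Conserve atomic number: 28 = Z − 1, so Z = 29.
Z = 29 is copper, so the species is ^65_29 Cu.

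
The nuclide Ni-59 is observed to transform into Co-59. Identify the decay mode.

beta-plus decay or electron capture

ΔA = 59 − 59 = 0; ΔZ = 27 − 28 = -1.
A is unchanged and Z drops by 1 — a proton has become a neutron (β⁺ emission or electron capture).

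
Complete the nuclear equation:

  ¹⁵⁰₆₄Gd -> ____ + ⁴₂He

Sm-146

Conserve mass number: 150 = A + 4, so A = 146.
Conserve atomic number: 64 = Z + 2, so Z = 62.
Z = 62 is samarium, so the species is ¹⁴⁶₆₂Sm.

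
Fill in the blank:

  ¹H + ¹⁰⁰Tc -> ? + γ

Conserve mass number: 1 + 100 = A + 0, so A = 101.
Conserve atomic number: 1 + 43 = Z + 0, so Z = 44.
Z = 44 is ruthenium, so the species is ¹⁰¹Ru.

Ru-101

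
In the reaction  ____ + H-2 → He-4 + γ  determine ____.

Conserve mass number: A + 2 = 4 + 0, so A = 2.
Conserve atomic number: Z + 1 = 2 + 0, so Z = 1.
A = 2 and Z = 1 is H-2 — a deuteron.

deuteron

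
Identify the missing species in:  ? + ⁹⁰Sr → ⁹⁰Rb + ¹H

neutron

Conserve mass number: A + 90 = 90 + 1, so A = 1.
Conserve atomic number: Z + 38 = 37 + 1, so Z = 0.
A = 1 and Z = 0 is ¹n — a neutron.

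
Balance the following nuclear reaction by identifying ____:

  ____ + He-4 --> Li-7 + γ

Conserve mass number: A + 4 = 7 + 0, so A = 3.
Conserve atomic number: Z + 2 = 3 + 0, so Z = 1.
A = 3 and Z = 1 is H-3 — a triton.

triton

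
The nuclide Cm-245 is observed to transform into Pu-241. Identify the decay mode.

ΔA = 241 − 245 = -4; ΔZ = 94 − 96 = -2.
A drops by 4 and Z drops by 2 — the signature of alpha emission.

alpha decay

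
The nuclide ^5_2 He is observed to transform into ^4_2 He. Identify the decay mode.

neutron emission

ΔA = 4 − 5 = -1; ΔZ = 2 − 2 = +0.
A drops by 1 with Z unchanged — a neutron was emitted.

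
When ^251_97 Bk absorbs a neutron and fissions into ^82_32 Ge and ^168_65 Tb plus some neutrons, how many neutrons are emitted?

2

Conserve mass number: 252 = 82 + 168 + k, so k = 252 − 250 = 2.
Check atomic number: 97 = 32 + 65 + 0 = 97. ✓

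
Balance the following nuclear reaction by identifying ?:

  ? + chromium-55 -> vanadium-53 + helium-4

deuteron

Conserve mass number: A + 55 = 53 + 4, so A = 2.
Conserve atomic number: Z + 24 = 23 + 2, so Z = 1.
A = 2 and Z = 1 is hydrogen-2 — a deuteron.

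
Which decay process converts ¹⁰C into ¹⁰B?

beta-plus decay or electron capture

ΔA = 10 − 10 = 0; ΔZ = 5 − 6 = -1.
A is unchanged and Z drops by 1 — a proton has become a neutron (β⁺ emission or electron capture).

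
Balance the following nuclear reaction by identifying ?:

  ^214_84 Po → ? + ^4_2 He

Pb-210

Conserve mass number: 214 = A + 4, so A = 210.
Conserve atomic number: 84 = Z + 2, so Z = 82.
Z = 82 is lead, so the species is ^210_82 Pb.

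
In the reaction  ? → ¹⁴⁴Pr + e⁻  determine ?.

Ce-144

Conserve mass number: A = 144 + 0, so A = 144.
Conserve atomic number: Z = 59 − 1, so Z = 58.
Z = 58 is cerium, so the species is ¹⁴⁴Ce.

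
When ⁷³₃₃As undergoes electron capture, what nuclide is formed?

Electron capture: mass number changes by +0, atomic number by -1.
A: 73 = 73; Z: 33 − 1 = 32.
Z = 32 is germanium, so the daughter is ⁷³₃₂Ge.

Ge-73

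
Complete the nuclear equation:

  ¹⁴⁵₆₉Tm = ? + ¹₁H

Conserve mass number: 145 = A + 1, so A = 144.
Conserve atomic number: 69 = Z + 1, so Z = 68.
Z = 68 is erbium, so the species is ¹⁴⁴₆₈Er.

Er-144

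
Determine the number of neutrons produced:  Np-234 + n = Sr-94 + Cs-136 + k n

5

Conserve mass number: 235 = 94 + 136 + k, so k = 235 − 230 = 5.
Check atomic number: 93 = 38 + 55 + 0 = 93. ✓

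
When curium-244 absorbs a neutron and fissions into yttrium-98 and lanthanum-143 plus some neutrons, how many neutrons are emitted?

Conserve mass number: 245 = 98 + 143 + k, so k = 245 − 241 = 4.
Check atomic number: 96 = 39 + 57 + 0 = 96. ✓

4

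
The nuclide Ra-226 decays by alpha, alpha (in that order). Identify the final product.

Start: (A, Z) = (226, 88).
After α: (222, 86).
After α: (218, 84).
Z = 84 is polonium.

Po-218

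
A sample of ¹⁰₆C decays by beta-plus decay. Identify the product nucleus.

B-10

Beta-plus decay: mass number changes by +0, atomic number by -1.
A: 10 = 10; Z: 6 − 1 = 5.
Z = 5 is boron, so the daughter is ¹⁰₅B.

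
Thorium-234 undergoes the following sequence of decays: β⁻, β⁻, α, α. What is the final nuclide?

Ra-226

Start: (A, Z) = (234, 90).
After β⁻: (234, 91).
After β⁻: (234, 92).
After α: (230, 90).
After α: (226, 88).
Z = 88 is radium.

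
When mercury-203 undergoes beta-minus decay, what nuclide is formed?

Tl-203

Beta-minus decay: mass number changes by +0, atomic number by +1.
A: 203 = 203; Z: 80 + 1 = 81.
Z = 81 is thallium, so the daughter is thallium-203.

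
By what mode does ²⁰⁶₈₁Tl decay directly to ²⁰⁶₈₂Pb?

ΔA = 206 − 206 = 0; ΔZ = 82 − 81 = +1.
A is unchanged and Z rises by 1 — a neutron has become a proton (β⁻ decay).

beta-minus decay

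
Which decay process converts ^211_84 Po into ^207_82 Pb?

alpha decay

ΔA = 207 − 211 = -4; ΔZ = 82 − 84 = -2.
A drops by 4 and Z drops by 2 — the signature of alpha emission.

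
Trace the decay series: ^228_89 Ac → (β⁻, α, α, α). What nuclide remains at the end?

Start: (A, Z) = (228, 89).
After β⁻: (228, 90).
After α: (224, 88).
After α: (220, 86).
After α: (216, 84).
Z = 84 is polonium.

Po-216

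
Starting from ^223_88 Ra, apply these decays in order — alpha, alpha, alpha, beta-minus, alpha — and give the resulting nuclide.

Start: (A, Z) = (223, 88).
After α: (219, 86).
After α: (215, 84).
After α: (211, 82).
After β⁻: (211, 83).
After α: (207, 81).
Z = 81 is thallium.

Tl-207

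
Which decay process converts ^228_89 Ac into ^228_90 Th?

ΔA = 228 − 228 = 0; ΔZ = 90 − 89 = +1.
A is unchanged and Z rises by 1 — a neutron has become a proton (β⁻ decay).

beta-minus decay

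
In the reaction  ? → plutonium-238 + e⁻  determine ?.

Np-238

Conserve mass number: A = 238 + 0, so A = 238.
Conserve atomic number: Z = 94 − 1, so Z = 93.
Z = 93 is neptunium, so the species is neptunium-238.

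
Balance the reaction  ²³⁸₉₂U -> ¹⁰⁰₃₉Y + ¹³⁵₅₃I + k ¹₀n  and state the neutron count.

Conserve mass number: 238 = 100 + 135 + k, so k = 238 − 235 = 3.
Check atomic number: 92 = 39 + 53 + 0 = 92. ✓

3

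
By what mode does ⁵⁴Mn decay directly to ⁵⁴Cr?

ΔA = 54 − 54 = 0; ΔZ = 24 − 25 = -1.
A is unchanged and Z drops by 1 — a proton has become a neutron (β⁺ emission or electron capture).

beta-plus decay or electron capture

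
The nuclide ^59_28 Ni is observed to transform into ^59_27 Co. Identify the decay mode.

ΔA = 59 − 59 = 0; ΔZ = 27 − 28 = -1.
A is unchanged and Z drops by 1 — a proton has become a neutron (β⁺ emission or electron capture).

beta-plus decay or electron capture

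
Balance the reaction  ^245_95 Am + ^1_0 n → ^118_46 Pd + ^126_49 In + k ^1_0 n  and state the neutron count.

Conserve mass number: 246 = 118 + 126 + k, so k = 246 − 244 = 2.
Check atomic number: 95 = 46 + 49 + 0 = 95. ✓

2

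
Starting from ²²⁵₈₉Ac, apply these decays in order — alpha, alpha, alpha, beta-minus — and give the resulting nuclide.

Po-213

Start: (A, Z) = (225, 89).
After α: (221, 87).
After α: (217, 85).
After α: (213, 83).
After β⁻: (213, 84).
Z = 84 is polonium.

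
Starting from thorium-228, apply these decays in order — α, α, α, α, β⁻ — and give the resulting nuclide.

Start: (A, Z) = (228, 90).
After α: (224, 88).
After α: (220, 86).
After α: (216, 84).
After α: (212, 82).
After β⁻: (212, 83).
Z = 83 is bismuth.

Bi-212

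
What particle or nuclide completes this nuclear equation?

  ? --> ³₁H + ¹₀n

Conserve mass number: A = 3 + 1, so A = 4.
Conserve atomic number: Z = 1 + 0, so Z = 1.
Z = 1 is hydrogen, so the species is ⁴₁H.

H-4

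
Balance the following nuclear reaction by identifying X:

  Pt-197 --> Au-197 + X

Conserve mass number: 197 = 197 + A, so A = 0.
Conserve atomic number: 78 = 79 + Z, so Z = -1.
A = 0 and Z = -1 is e⁻ — a beta-minus particle.

beta-minus particle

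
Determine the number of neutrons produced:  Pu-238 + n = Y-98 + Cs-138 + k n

Conserve mass number: 239 = 98 + 138 + k, so k = 239 − 236 = 3.
Check atomic number: 94 = 39 + 55 + 0 = 94. ✓

3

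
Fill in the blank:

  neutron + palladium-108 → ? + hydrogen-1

Rh-108

Conserve mass number: 1 + 108 = A + 1, so A = 108.
Conserve atomic number: 0 + 46 = Z + 1, so Z = 45.
Z = 45 is rhodium, so the species is rhodium-108.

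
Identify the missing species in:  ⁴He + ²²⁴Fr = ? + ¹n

Conserve mass number: 4 + 224 = A + 1, so A = 227.
Conserve atomic number: 2 + 87 = Z + 0, so Z = 89.
Z = 89 is actinium, so the species is ²²⁷Ac.

Ac-227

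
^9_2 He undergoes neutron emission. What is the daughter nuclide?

Neutron emission: mass number changes by -1, atomic number by +0.
A: 9 − 1 = 8; Z: 2 = 2.
Z = 2 is helium, so the daughter is ^8_2 He.

He-8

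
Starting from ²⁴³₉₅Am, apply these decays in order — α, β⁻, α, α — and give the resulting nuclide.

Th-231

Start: (A, Z) = (243, 95).
After α: (239, 93).
After β⁻: (239, 94).
After α: (235, 92).
After α: (231, 90).
Z = 90 is thorium.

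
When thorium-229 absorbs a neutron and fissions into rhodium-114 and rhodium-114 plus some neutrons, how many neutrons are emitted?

Conserve mass number: 230 = 114 + 114 + k, so k = 230 − 228 = 2.
Check atomic number: 90 = 45 + 45 + 0 = 90. ✓

2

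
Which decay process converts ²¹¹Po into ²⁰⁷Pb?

ΔA = 207 − 211 = -4; ΔZ = 82 − 84 = -2.
A drops by 4 and Z drops by 2 — the signature of alpha emission.

alpha decay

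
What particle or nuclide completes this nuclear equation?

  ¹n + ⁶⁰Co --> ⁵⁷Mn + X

alpha particle

Conserve mass number: 1 + 60 = 57 + A, so A = 4.
Conserve atomic number: 0 + 27 = 25 + Z, so Z = 2.
A = 4 and Z = 2 is ⁴He — an alpha particle.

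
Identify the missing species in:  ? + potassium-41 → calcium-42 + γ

Conserve mass number: A + 41 = 42 + 0, so A = 1.
Conserve atomic number: Z + 19 = 20 + 0, so Z = 1.
A = 1 and Z = 1 is hydrogen-1 — a proton.

proton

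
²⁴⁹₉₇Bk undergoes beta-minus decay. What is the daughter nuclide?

Beta-minus decay: mass number changes by +0, atomic number by +1.
A: 249 = 249; Z: 97 + 1 = 98.
Z = 98 is californium, so the daughter is ²⁴⁹₉₈Cf.

Cf-249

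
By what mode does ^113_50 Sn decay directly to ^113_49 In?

beta-plus decay or electron capture

ΔA = 113 − 113 = 0; ΔZ = 49 − 50 = -1.
A is unchanged and Z drops by 1 — a proton has become a neutron (β⁺ emission or electron capture).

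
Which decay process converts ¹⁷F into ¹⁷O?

beta-plus decay or electron capture

ΔA = 17 − 17 = 0; ΔZ = 8 − 9 = -1.
A is unchanged and Z drops by 1 — a proton has become a neutron (β⁺ emission or electron capture).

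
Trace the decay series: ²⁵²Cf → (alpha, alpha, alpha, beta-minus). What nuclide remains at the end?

Start: (A, Z) = (252, 98).
After α: (248, 96).
After α: (244, 94).
After α: (240, 92).
After β⁻: (240, 93).
Z = 93 is neptunium.

Np-240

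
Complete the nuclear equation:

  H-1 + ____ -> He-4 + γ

Conserve mass number: 1 + A = 4 + 0, so A = 3.
Conserve atomic number: 1 + Z = 2 + 0, so Z = 1.
A = 3 and Z = 1 is H-3 — a triton.

triton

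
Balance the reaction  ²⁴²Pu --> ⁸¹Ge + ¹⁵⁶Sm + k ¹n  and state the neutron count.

Conserve mass number: 242 = 81 + 156 + k, so k = 242 − 237 = 5.
Check atomic number: 94 = 32 + 62 + 0 = 94. ✓

5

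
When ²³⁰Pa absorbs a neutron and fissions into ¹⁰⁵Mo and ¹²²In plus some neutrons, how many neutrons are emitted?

Conserve mass number: 231 = 105 + 122 + k, so k = 231 − 227 = 4.
Check atomic number: 91 = 42 + 49 + 0 = 91. ✓

4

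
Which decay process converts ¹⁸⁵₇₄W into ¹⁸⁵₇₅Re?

beta-minus decay

ΔA = 185 − 185 = 0; ΔZ = 75 − 74 = +1.
A is unchanged and Z rises by 1 — a neutron has become a proton (β⁻ decay).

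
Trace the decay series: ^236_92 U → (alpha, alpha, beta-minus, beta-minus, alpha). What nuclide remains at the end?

Ra-224

Start: (A, Z) = (236, 92).
After α: (232, 90).
After α: (228, 88).
After β⁻: (228, 89).
After β⁻: (228, 90).
After α: (224, 88).
Z = 88 is radium.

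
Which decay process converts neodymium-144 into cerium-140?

ΔA = 140 − 144 = -4; ΔZ = 58 − 60 = -2.
A drops by 4 and Z drops by 2 — the signature of alpha emission.

alpha decay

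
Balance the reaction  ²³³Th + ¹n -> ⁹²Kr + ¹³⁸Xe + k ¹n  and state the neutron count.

4

Conserve mass number: 234 = 92 + 138 + k, so k = 234 − 230 = 4.
Check atomic number: 90 = 36 + 54 + 0 = 90. ✓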